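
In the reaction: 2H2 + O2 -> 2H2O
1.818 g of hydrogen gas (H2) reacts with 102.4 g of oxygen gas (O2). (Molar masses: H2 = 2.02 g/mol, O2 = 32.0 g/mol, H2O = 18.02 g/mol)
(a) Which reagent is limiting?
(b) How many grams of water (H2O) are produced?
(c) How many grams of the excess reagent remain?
(a) H2, (b) 16.22 g, (c) 88 g

Moles of H2 = 1.818 g ÷ 2.02 g/mol = 0.9 mol
Moles of O2 = 102.4 g ÷ 32.0 g/mol = 3.2 mol
Moles ÷ coefficient: H2: 0.9/2 = 0.45, O2: 3.2/1 = 3.2
(a) H2 has the smaller value, so H2 is the limiting reagent.
(b) Moles of H2O = 0.9 mol H2 × (2/2) = 0.9 mol; mass = 0.9 mol × 18.02 g/mol = 16.22 g
(c) O2 consumed = 0.9 × (1/2) = 0.45 mol; remaining = 3.2 − 0.45 = 2.75 mol; mass = 2.75 mol × 32.0 g/mol = 88 g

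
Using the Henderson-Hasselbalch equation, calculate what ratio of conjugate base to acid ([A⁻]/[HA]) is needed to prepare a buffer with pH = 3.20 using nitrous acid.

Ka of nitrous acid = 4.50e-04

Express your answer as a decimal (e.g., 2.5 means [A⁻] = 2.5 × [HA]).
[A⁻]/[HA] = 0.713

pKa = −log(4.50e-04) = 3.3468. pH = pKa + log([A⁻]/[HA]). 3.20 = 3.3468 + log(ratio). log(ratio) = 3.20 − 3.3468 = -0.1468. ratio = 10^(-0.1468) = 0.713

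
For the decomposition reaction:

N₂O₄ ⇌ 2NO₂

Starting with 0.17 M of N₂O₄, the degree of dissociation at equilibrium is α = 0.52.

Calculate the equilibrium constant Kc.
K_c = 0.3831

x = α·[A]₀ = 0.52 × 0.17 = 0.0884 M dissociated.
At eq: [N₂O₄] = 0.17 − 0.0884 = 0.0816 M; [NO₂] = 2x = 0.1768 M.
Kc = [NO₂]²/[N₂O₄] = (0.1768)²/0.0816 = 0.3831.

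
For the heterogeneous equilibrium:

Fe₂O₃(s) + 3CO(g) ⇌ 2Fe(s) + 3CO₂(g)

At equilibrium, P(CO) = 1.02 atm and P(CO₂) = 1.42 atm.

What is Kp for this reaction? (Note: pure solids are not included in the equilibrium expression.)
K_p = 2.698

Solids (Fe₂O₃, Fe) are excluded.
Kp = P(CO₂)³/P(CO)³ = (1.42)³/(1.02)³ = 2.863/1.061 = 2.698.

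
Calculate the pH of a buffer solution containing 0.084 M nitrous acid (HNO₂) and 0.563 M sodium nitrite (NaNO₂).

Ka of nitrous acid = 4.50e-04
pH = 4.17

pKa = -log(4.50e-04) = 3.35. pH = pKa + log([A⁻]/[HA]) = 3.35 + log(0.563/0.084)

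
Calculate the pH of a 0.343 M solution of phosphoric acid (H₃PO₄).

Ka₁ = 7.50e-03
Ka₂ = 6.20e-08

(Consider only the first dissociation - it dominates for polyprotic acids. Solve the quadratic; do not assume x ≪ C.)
pH = 1.33

x² + Ka₁·x − Ka₁·C = 0 with Ka₁ = 7.50e-03, C = 0.343.
x = (−Ka₁ + √(Ka₁² + 4·Ka₁·C))/2 = 4.7108e-02 M, so pH = 1.33.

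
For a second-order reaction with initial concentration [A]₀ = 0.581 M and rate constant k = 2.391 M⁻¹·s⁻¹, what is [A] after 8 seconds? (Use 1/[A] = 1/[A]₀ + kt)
0.0480 M

1/[A] = 1/[A]₀ + k·t = 1/0.581 + (2.391)·(8) = 1.7212 + 19.1280 = 20.8492
[A] = 1/20.8492 = 0.0480 M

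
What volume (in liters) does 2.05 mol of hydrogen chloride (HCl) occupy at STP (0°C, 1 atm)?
At STP, 1 mol of gas occupies 22.4 L
Volume = 2.05 mol × 22.4 L/mol = 45.92 L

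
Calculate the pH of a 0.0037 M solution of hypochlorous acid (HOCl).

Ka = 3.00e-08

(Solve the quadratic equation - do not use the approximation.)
pH = 4.98

x² + Ka×x - Ka×C = 0. Using quadratic formula: [H⁺] = 1.0521e-05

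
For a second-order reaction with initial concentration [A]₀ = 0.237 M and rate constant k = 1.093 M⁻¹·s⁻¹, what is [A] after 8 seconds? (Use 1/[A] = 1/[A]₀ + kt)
0.0771 M

1/[A] = 1/[A]₀ + k·t = 1/0.237 + (1.093)·(8) = 4.2194 + 8.7440 = 12.9634
[A] = 1/12.9634 = 0.0771 M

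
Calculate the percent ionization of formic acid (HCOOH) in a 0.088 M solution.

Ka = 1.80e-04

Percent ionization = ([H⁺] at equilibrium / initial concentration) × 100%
Percent ionization = 4.42%

Let x = [H⁺]. Ka = x²/(C - x) ⇒ x² + (1.80e-04)x - (1.80e-04)(0.088) = 0. x = 3.8910e-03. Percent = (3.8910e-03/0.088) × 100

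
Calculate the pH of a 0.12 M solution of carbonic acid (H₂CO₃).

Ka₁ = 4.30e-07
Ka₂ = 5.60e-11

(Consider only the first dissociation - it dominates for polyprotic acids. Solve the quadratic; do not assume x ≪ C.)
pH = 3.64

x² + Ka₁·x − Ka₁·C = 0 with Ka₁ = 4.30e-07, C = 0.12.
x = (−Ka₁ + √(Ka₁² + 4·Ka₁·C))/2 = 2.2694e-04 M, so pH = 3.64.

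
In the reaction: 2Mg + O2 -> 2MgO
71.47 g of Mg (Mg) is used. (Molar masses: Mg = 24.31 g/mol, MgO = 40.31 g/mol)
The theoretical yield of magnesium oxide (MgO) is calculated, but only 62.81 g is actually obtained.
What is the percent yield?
Moles of Mg = 71.47 g ÷ 24.31 g/mol = 2.93994 mol
Mole ratio: 2 mol MgO / 2 mol Mg
Moles of MgO = 2.93994 × (2/2) = 2.93994 mol
Theoretical yield = 2.93994 mol × 40.31 g/mol = 118.51 g
Actual yield = 62.81 g
Percent yield = (62.81 / 118.51) × 100% = 53.0%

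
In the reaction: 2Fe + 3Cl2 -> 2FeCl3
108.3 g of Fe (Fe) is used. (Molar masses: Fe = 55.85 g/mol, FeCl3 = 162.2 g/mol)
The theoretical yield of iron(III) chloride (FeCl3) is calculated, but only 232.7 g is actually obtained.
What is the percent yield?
Moles of Fe = 108.3 g ÷ 55.85 g/mol = 1.93912 mol
Mole ratio: 2 mol FeCl3 / 2 mol Fe
Moles of FeCl3 = 1.93912 × (2/2) = 1.93912 mol
Theoretical yield = 1.93912 mol × 162.2 g/mol = 314.53 g
Actual yield = 232.7 g
Percent yield = (232.7 / 314.53) × 100% = 74.0%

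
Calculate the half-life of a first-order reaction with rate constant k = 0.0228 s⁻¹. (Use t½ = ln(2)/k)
30.40 s

t½ = ln(2)/k = 0.6931/0.0228 = 30.40 s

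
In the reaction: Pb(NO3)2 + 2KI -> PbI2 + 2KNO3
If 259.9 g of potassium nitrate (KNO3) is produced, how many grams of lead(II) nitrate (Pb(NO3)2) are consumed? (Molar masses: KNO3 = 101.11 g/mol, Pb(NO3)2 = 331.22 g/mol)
Moles of KNO3 = 259.9 g ÷ 101.11 g/mol = 2.57047 mol
Mole ratio: 1 mol Pb(NO3)2 / 2 mol KNO3
Moles of Pb(NO3)2 = 2.57047 × (1/2) = 1.28523 mol
Mass of Pb(NO3)2 = 1.28523 mol × 331.22 g/mol = 425.7 g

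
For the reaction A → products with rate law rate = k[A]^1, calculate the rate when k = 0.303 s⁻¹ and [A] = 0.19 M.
0.05757 M/s

rate = k·[A]^1 = 0.303·(0.19)^1 = 0.303·0.19 = 0.05757 M/s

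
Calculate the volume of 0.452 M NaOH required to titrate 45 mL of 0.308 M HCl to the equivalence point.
V_{base} = 30.7 mL

At equivalence: moles acid = moles base.
moles HCl = 0.308 M × 0.045 L = 0.01386 mol
V_NaOH = 0.01386 mol ÷ 0.452 M = 0.03066 L = 30.7 mL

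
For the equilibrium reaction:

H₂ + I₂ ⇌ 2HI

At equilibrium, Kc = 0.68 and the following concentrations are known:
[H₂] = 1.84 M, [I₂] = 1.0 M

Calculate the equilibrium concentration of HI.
[HI] = 1.1186 M

Kc = ([HI]^2) / ([H₂] × [I₂]) = 0.68
[HI]^2 = Kc · (reactant terms)/(other product terms) = 0.68 · 1.84 / 1 = 1.2512
[HI] = (1.2512)^(1/2) = 1.1186 M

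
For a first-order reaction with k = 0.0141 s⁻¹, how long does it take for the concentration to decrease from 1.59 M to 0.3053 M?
117.04 s

From ln[A] = ln[A]₀ - k·t: t = ln([A]₀/[A])/k = ln(1.59/0.3053)/0.0141 = ln(5.2080)/0.0141 = 1.6502/0.0141 = 117.04 s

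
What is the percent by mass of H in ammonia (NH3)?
Mass of H in formula = 1.008 × 3 = 3.024 g/mol
Molar mass = 17.03 g/mol
% H = (3.024/17.03) × 100% = 17.76%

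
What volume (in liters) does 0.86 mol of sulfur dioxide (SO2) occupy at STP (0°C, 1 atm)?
At STP, 1 mol of gas occupies 22.4 L
Volume = 0.86 mol × 22.4 L/mol = 19.26 L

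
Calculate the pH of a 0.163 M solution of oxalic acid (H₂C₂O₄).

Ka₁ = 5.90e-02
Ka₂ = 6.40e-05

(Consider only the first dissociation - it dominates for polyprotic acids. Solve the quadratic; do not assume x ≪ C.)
pH = 1.14

x² + Ka₁·x − Ka₁·C = 0 with Ka₁ = 5.90e-02, C = 0.163.
x = (−Ka₁ + √(Ka₁² + 4·Ka₁·C))/2 = 7.2907e-02 M, so pH = 1.14.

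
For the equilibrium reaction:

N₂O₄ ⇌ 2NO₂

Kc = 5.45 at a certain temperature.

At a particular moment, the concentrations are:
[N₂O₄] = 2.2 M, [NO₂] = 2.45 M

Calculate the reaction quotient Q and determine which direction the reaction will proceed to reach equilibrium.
Q = 2.728, Q < K, reaction proceeds forward (toward products)

Q = ([NO₂]^2) / ([N₂O₄])
  = ((2.45)^2) / ((2.2)) = 6.0025/2.2 = 2.728
Since Q = 2.728 < Kc = 5.45, the reaction proceeds forward (toward products) to reach equilibrium.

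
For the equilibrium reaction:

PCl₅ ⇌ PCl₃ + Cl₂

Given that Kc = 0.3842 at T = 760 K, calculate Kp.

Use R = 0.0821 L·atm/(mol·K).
K_p = 23.9725

Δn = (moles gaseous products) − (moles gaseous reactants) = 1
T = 760 K; RT = 0.0821 × 760 = 62.396
Kp = Kc·(RT)^Δn = 0.3842 × (62.396)^1 = 0.3842 × 62.396 = 23.9725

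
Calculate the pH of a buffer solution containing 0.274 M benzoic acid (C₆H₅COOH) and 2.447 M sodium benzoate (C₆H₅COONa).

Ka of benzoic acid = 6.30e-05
pH = 5.15

pKa = -log(6.30e-05) = 4.20. pH = pKa + log([A⁻]/[HA]) = 4.20 + log(2.447/0.274)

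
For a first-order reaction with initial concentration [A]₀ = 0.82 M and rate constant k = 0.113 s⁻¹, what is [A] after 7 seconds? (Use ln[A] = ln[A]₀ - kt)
0.3718 M

ln[A] = ln[A]₀ - k·t = ln(0.82) - (0.113)·(7) = -0.1985 - 0.7910 = -0.9895
[A] = e^(-0.9895) = 0.3718 M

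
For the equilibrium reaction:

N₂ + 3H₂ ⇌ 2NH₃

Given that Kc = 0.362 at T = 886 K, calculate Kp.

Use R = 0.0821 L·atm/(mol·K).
K_p = 6.84e-05

Δn = (moles gaseous products) − (moles gaseous reactants) = -2
T = 886 K; RT = 0.0821 × 886 = 72.7406
Kp = Kc·(RT)^Δn = 0.362 × (72.7406)^-2 = 0.362 × 0.000188993 = 6.84e-05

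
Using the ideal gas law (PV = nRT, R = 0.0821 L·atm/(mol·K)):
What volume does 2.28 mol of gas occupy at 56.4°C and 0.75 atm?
T = 56.4°C + 273.15 = 329.55 K
V = nRT/P = (2.28 × 0.0821 × 329.55) / 0.75
V = 82.25 L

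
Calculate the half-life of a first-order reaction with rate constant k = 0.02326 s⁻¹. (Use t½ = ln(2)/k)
29.80 s

t½ = ln(2)/k = 0.6931/0.02326 = 29.80 s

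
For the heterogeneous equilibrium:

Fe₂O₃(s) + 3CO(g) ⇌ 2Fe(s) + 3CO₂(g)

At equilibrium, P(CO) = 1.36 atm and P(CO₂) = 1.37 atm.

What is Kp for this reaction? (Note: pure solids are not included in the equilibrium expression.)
K_p = 1.022

Solids (Fe₂O₃, Fe) are excluded.
Kp = P(CO₂)³/P(CO)³ = (1.37)³/(1.36)³ = 2.571/2.515 = 1.022.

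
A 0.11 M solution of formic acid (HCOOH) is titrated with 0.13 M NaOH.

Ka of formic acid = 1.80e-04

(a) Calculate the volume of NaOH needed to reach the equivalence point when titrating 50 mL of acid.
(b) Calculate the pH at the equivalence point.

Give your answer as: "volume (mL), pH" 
V = 42.3 mL, pH = 8.26

(a) At equivalence: moles acid = moles base.
moles acid = 0.11 × 0.05 = 0.0055 mol; V_NaOH = 0.0055/0.13 = 0.04231 L = 42.3 mL.
(b) At equivalence, all acid → conjugate base A⁻ at [A⁻] = 0.0055/0.09231 = 0.05958 M.
Kb = Kw/Ka = 1.0e-14/1.80e-04 = 5.556e-11; [OH⁻] = √(Kb·[A⁻]) = 1.819e-06; pOH = 5.74; pH = 14 − pOH = 8.26.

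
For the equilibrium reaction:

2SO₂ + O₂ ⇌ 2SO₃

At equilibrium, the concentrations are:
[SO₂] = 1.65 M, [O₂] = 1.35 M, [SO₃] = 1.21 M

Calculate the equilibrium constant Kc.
K_c = 0.3984

Kc = ([SO₃]^2) / ([SO₂]^2 × [O₂])
   = ((1.21)^2) / ((1.65)^2·(1.35))
   = 1.4641 / 3.6754 = 0.3984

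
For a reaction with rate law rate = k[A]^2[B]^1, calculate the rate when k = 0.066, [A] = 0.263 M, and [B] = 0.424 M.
0.001936 M/s

rate = k·[A]^2·[B]^1 = 0.066·(0.263)^2·(0.424)^1 = 0.066·0.069169·0.424 = 0.001936 M/s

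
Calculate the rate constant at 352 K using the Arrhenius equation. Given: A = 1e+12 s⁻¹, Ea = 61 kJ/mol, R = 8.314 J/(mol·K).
8.86e+02 s⁻¹

k = A·exp(-Ea/(R·T)) = 1e+12·exp(-61000/(8.314·352)) = 1e+12·exp(-20.8438) = 1e+12·8.8644e-10 = 8.86e+02 s⁻¹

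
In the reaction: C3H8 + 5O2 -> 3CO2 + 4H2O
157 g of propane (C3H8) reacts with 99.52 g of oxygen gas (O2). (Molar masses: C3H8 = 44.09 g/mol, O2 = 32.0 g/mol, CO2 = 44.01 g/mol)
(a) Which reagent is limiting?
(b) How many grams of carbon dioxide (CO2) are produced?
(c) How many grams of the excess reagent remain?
(a) O2, (b) 82.12 g, (c) 129.6 g

Moles of C3H8 = 157 g ÷ 44.09 g/mol = 3.5609 mol
Moles of O2 = 99.52 g ÷ 32.0 g/mol = 3.11 mol
Moles ÷ coefficient: C3H8: 3.5609/1 = 3.561, O2: 3.11/5 = 0.622
(a) O2 has the smaller value, so O2 is the limiting reagent.
(b) Moles of CO2 = 3.11 mol O2 × (3/5) = 1.866 mol; mass = 1.866 mol × 44.01 g/mol = 82.12 g
(c) C3H8 consumed = 3.11 × (1/5) = 0.622 mol; remaining = 3.5609 − 0.622 = 2.9389 mol; mass = 2.9389 mol × 44.09 g/mol = 129.6 g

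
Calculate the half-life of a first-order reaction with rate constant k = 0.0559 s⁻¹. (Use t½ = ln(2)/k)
12.40 s

t½ = ln(2)/k = 0.6931/0.0559 = 12.40 s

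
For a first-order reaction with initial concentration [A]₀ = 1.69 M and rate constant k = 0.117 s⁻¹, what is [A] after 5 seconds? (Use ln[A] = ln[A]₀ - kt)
0.9415 M

ln[A] = ln[A]₀ - k·t = ln(1.69) - (0.117)·(5) = 0.5247 - 0.5850 = -0.0603
[A] = e^(-0.0603) = 0.9415 M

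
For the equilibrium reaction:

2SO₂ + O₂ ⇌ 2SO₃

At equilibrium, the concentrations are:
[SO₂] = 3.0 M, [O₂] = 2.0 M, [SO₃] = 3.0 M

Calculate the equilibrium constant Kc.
K_c = 0.5000

Kc = ([SO₃]^2) / ([SO₂]^2 × [O₂])
   = ((3.0)^2) / ((3.0)^2·(2.0))
   = 9 / 18 = 0.5000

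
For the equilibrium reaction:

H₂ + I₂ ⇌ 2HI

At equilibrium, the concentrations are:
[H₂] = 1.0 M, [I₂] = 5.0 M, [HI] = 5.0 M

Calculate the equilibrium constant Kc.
K_c = 5.0000

Kc = ([HI]^2) / ([H₂] × [I₂])
   = ((5.0)^2) / ((1.0)·(5.0))
   = 25 / 5 = 5.0000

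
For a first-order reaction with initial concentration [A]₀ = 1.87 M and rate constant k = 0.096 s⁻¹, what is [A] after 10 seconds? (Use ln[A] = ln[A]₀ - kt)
0.7160 M

ln[A] = ln[A]₀ - k·t = ln(1.87) - (0.096)·(10) = 0.6259 - 0.9600 = -0.3341
[A] = e^(-0.3341) = 0.7160 M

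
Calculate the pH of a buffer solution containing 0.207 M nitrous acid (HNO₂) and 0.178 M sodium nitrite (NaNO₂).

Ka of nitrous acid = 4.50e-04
pH = 3.28

pKa = -log(4.50e-04) = 3.35. pH = pKa + log([A⁻]/[HA]) = 3.35 + log(0.178/0.207)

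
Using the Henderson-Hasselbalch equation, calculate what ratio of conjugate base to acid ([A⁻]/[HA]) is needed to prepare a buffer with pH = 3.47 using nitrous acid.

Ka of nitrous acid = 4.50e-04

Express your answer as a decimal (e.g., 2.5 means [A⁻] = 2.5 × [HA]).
[A⁻]/[HA] = 1.328

pKa = −log(4.50e-04) = 3.3468. pH = pKa + log([A⁻]/[HA]). 3.47 = 3.3468 + log(ratio). log(ratio) = 3.47 − 3.3468 = 0.1232. ratio = 10^(0.1232) = 1.328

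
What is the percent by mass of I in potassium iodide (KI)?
Mass of I in formula = 126.9 × 1 = 126.9 g/mol
Molar mass = 166.0 g/mol
% I = (126.9/166.0) × 100% = 76.45%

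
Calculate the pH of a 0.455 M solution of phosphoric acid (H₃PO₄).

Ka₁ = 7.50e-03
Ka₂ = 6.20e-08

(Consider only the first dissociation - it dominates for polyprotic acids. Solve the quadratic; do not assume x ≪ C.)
pH = 1.26

x² + Ka₁·x − Ka₁·C = 0 with Ka₁ = 7.50e-03, C = 0.455.
x = (−Ka₁ + √(Ka₁² + 4·Ka₁·C))/2 = 5.4787e-02 M, so pH = 1.26.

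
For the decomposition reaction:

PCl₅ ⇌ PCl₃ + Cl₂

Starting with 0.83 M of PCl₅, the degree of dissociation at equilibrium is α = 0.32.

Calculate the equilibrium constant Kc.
K_c = 0.1250

x = α·[A]₀ = 0.32 × 0.83 = 0.2656 M dissociated.
At eq: [PCl₅] = 0.83 − 0.2656 = 0.5644 M; [PCl₃] = [Cl₂] = x = 0.2656 M.
Kc = [PCl₃][Cl₂]/[PCl₅] = (0.2656)²/0.5644 = 0.125.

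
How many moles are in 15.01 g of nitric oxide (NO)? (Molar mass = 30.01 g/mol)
Moles = 15.01 g ÷ 30.01 g/mol = 0.5002 mol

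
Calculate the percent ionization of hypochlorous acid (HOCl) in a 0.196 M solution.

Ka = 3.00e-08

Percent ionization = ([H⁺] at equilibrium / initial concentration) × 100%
Percent ionization = 0.0391%

Let x = [H⁺]. Ka = x²/(C - x) ⇒ x² + (3.00e-08)x - (3.00e-08)(0.196) = 0. x = 7.6666e-05. Percent = (7.6666e-05/0.196) × 100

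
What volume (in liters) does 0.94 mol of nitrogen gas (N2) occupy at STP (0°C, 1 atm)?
At STP, 1 mol of gas occupies 22.4 L
Volume = 0.94 mol × 22.4 L/mol = 21.06 L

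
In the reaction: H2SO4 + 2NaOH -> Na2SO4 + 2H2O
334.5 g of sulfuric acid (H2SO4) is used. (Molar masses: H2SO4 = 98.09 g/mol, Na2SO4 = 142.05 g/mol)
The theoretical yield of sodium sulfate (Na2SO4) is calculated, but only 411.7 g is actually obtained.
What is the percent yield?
Moles of H2SO4 = 334.5 g ÷ 98.09 g/mol = 3.41013 mol
Mole ratio: 1 mol Na2SO4 / 1 mol H2SO4
Moles of Na2SO4 = 3.41013 × (1/1) = 3.41013 mol
Theoretical yield = 3.41013 mol × 142.05 g/mol = 484.41 g
Actual yield = 411.7 g
Percent yield = (411.7 / 484.41) × 100% = 85.0%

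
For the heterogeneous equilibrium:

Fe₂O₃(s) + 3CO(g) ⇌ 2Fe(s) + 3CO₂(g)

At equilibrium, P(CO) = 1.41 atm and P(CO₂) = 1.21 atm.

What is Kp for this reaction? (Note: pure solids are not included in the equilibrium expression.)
K_p = 0.632

Solids (Fe₂O₃, Fe) are excluded.
Kp = P(CO₂)³/P(CO)³ = (1.21)³/(1.41)³ = 1.772/2.803 = 0.632.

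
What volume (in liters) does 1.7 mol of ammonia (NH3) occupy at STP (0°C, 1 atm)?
At STP, 1 mol of gas occupies 22.4 L
Volume = 1.7 mol × 22.4 L/mol = 38.08 L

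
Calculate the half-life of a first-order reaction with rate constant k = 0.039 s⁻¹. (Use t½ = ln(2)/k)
17.77 s

t½ = ln(2)/k = 0.6931/0.039 = 17.77 s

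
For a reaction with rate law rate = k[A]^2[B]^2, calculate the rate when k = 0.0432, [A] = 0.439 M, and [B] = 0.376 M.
0.001177 M/s

rate = k·[A]^2·[B]^2 = 0.0432·(0.439)^2·(0.376)^2 = 0.0432·0.192721·0.141376 = 0.001177 M/s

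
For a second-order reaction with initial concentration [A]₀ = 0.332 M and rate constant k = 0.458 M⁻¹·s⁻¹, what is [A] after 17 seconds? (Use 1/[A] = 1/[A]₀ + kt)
0.0926 M

1/[A] = 1/[A]₀ + k·t = 1/0.332 + (0.458)·(17) = 3.0120 + 7.7860 = 10.7980
[A] = 1/10.7980 = 0.0926 M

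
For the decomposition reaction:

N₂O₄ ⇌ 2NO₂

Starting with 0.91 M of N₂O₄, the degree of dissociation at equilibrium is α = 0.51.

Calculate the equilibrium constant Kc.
K_c = 1.9322

x = α·[A]₀ = 0.51 × 0.91 = 0.4641 M dissociated.
At eq: [N₂O₄] = 0.91 − 0.4641 = 0.4459 M; [NO₂] = 2x = 0.9282 M.
Kc = [NO₂]²/[N₂O₄] = (0.9282)²/0.4459 = 1.932.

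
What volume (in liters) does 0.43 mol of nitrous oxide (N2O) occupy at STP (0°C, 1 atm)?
At STP, 1 mol of gas occupies 22.4 L
Volume = 0.43 mol × 22.4 L/mol = 9.63 L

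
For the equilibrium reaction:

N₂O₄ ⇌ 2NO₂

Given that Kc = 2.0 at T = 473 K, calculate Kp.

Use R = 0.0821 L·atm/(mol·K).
K_p = 77.6666

Δn = (moles gaseous products) − (moles gaseous reactants) = 1
T = 473 K; RT = 0.0821 × 473 = 38.8333
Kp = Kc·(RT)^Δn = 2.0 × (38.8333)^1 = 2.0 × 38.8333 = 77.6666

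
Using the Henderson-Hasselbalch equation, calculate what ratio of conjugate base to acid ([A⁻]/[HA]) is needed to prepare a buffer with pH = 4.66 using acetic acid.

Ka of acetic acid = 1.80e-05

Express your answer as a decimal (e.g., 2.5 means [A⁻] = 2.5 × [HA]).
[A⁻]/[HA] = 0.823

pKa = −log(1.80e-05) = 4.7447. pH = pKa + log([A⁻]/[HA]). 4.66 = 4.7447 + log(ratio). log(ratio) = 4.66 − 4.7447 = -0.0847. ratio = 10^(-0.0847) = 0.823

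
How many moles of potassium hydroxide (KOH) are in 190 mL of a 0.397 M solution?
Moles = Molarity × Volume (L)
Moles = 0.397 M × 0.19 L = 0.07543 mol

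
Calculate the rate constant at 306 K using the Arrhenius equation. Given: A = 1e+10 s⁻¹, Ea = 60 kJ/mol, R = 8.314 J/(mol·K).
5.72e-01 s⁻¹

k = A·exp(-Ea/(R·T)) = 1e+10·exp(-60000/(8.314·306)) = 1e+10·exp(-23.5841) = 1e+10·5.7219e-11 = 5.72e-01 s⁻¹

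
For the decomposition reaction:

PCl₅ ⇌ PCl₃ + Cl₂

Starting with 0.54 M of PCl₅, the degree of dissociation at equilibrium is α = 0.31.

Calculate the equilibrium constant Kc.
K_c = 0.0752

x = α·[A]₀ = 0.31 × 0.54 = 0.1674 M dissociated.
At eq: [PCl₅] = 0.54 − 0.1674 = 0.3726 M; [PCl₃] = [Cl₂] = x = 0.1674 M.
Kc = [PCl₃][Cl₂]/[PCl₅] = (0.1674)²/0.3726 = 0.07521.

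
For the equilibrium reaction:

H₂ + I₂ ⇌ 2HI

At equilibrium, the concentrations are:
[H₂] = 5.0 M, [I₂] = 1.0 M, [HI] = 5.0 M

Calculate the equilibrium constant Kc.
K_c = 5.0000

Kc = ([HI]^2) / ([H₂] × [I₂])
   = ((5.0)^2) / ((5.0)·(1.0))
   = 25 / 5 = 5.0000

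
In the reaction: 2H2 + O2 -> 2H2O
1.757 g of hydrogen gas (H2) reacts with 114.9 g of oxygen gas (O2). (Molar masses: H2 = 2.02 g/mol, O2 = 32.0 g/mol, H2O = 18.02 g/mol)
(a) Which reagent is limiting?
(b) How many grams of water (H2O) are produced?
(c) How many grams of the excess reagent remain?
(a) H2, (b) 15.67 g, (c) 101 g

Moles of H2 = 1.757 g ÷ 2.02 g/mol = 0.869802 mol
Moles of O2 = 114.9 g ÷ 32.0 g/mol = 3.59063 mol
Moles ÷ coefficient: H2: 0.869802/2 = 0.4349, O2: 3.59063/1 = 3.591
(a) H2 has the smaller value, so H2 is the limiting reagent.
(b) Moles of H2O = 0.869802 mol H2 × (2/2) = 0.869802 mol; mass = 0.869802 mol × 18.02 g/mol = 15.67 g
(c) O2 consumed = 0.869802 × (1/2) = 0.434901 mol; remaining = 3.59063 − 0.434901 = 3.15572 mol; mass = 3.15572 mol × 32.0 g/mol = 101 g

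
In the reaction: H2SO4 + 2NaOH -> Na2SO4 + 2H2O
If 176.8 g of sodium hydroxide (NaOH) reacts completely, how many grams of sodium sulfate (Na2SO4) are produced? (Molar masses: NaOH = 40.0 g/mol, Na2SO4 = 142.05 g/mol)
Moles of NaOH = 176.8 g ÷ 40.0 g/mol = 4.42 mol
Mole ratio: 1 mol Na2SO4 / 2 mol NaOH
Moles of Na2SO4 = 4.42 × (1/2) = 2.21 mol
Mass of Na2SO4 = 2.21 mol × 142.05 g/mol = 313.9 g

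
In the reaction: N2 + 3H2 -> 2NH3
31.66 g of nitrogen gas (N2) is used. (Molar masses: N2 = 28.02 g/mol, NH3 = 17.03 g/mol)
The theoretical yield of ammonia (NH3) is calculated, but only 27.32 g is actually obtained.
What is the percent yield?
Moles of N2 = 31.66 g ÷ 28.02 g/mol = 1.12991 mol
Mole ratio: 2 mol NH3 / 1 mol N2
Moles of NH3 = 1.12991 × (2/1) = 2.25981 mol
Theoretical yield = 2.25981 mol × 17.03 g/mol = 38.485 g
Actual yield = 27.32 g
Percent yield = (27.32 / 38.485) × 100% = 71.0%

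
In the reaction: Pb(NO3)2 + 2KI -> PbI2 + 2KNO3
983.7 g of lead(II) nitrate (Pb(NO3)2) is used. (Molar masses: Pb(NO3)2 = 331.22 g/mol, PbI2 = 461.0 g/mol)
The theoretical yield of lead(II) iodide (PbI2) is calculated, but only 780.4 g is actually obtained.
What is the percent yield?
Moles of Pb(NO3)2 = 983.7 g ÷ 331.22 g/mol = 2.96993 mol
Mole ratio: 1 mol PbI2 / 1 mol Pb(NO3)2
Moles of PbI2 = 2.96993 × (1/1) = 2.96993 mol
Theoretical yield = 2.96993 mol × 461.0 g/mol = 1369.1 g
Actual yield = 780.4 g
Percent yield = (780.4 / 1369.1) × 100% = 57.0%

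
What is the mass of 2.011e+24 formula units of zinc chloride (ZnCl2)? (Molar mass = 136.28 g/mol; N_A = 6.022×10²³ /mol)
Moles = 2.011e+24 ÷ 6.022×10²³ = 3.33942 mol
Mass = 3.33942 mol × 136.28 g/mol = 455.1 g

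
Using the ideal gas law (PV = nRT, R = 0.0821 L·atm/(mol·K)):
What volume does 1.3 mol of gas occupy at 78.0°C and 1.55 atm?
T = 78.0°C + 273.15 = 351.15 K
V = nRT/P = (1.3 × 0.0821 × 351.15) / 1.55
V = 24.18 L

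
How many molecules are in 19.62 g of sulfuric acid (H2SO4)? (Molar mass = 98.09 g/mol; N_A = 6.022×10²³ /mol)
Moles = 19.62 g ÷ 98.09 g/mol = 0.20002 mol
Molecules = 0.20002 mol × 6.022×10²³ /mol = 1.205e+23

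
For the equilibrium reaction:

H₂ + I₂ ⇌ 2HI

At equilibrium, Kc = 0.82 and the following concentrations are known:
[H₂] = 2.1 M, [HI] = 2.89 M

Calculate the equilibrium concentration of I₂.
[I₂] = 4.8502 M

Kc = ([HI]^2) / ([H₂] × [I₂]) = 0.82
[I₂]^1 = (product terms)/(Kc · other reactant terms) = 8.3521 / (0.82 · 2.1) = 4.8502
[I₂] = 4.8502 M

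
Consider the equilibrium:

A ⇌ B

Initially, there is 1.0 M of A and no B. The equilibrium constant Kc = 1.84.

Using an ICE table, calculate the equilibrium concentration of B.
[B] = 0.648 M

ICE: [A] = 1.0 − x, [B] = x.
Kc = x/(1.0 − x) = 1.84 ⇒ x = 1.84·1.0/(1 + 1.84) = 1.84/2.84 = 0.6479.
[B] = x = 0.648 M.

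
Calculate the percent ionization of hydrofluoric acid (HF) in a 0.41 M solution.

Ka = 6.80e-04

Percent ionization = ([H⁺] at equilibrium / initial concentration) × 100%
Percent ionization = 3.99%

Let x = [H⁺]. Ka = x²/(C - x) ⇒ x² + (6.80e-04)x - (6.80e-04)(0.41) = 0. x = 1.6361e-02. Percent = (1.6361e-02/0.41) × 100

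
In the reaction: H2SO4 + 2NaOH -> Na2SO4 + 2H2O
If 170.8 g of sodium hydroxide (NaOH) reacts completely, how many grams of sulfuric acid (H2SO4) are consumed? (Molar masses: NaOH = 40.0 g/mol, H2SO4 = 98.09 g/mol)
Moles of NaOH = 170.8 g ÷ 40.0 g/mol = 4.27 mol
Mole ratio: 1 mol H2SO4 / 2 mol NaOH
Moles of H2SO4 = 4.27 × (1/2) = 2.135 mol
Mass of H2SO4 = 2.135 mol × 98.09 g/mol = 209.4 g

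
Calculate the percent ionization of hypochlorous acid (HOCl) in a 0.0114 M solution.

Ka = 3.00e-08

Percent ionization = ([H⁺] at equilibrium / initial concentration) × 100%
Percent ionization = 0.162%

Let x = [H⁺]. Ka = x²/(C - x) ⇒ x² + (3.00e-08)x - (3.00e-08)(0.0114) = 0. x = 1.8478e-05. Percent = (1.8478e-05/0.0114) × 100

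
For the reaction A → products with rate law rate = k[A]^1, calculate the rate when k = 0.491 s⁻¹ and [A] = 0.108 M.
0.05303 M/s

rate = k·[A]^1 = 0.491·(0.108)^1 = 0.491·0.108 = 0.05303 M/s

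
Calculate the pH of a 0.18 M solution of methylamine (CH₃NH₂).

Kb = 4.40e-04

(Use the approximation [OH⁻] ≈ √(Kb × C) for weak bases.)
pH = 11.95

[OH⁻] = √(Kb × C) = √(4.40e-04 × 0.18) = 8.8994e-03. pOH = 2.05, pH = 14 - pOH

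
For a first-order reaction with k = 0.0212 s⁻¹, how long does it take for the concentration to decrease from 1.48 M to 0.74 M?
32.70 s

From ln[A] = ln[A]₀ - k·t: t = ln([A]₀/[A])/k = ln(1.48/0.74)/0.0212 = ln(2.0000)/0.0212 = 0.6931/0.0212 = 32.70 s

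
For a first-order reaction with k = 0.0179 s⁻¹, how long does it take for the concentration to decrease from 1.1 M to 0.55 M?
38.72 s

From ln[A] = ln[A]₀ - k·t: t = ln([A]₀/[A])/k = ln(1.1/0.55)/0.0179 = ln(2.0000)/0.0179 = 0.6931/0.0179 = 38.72 s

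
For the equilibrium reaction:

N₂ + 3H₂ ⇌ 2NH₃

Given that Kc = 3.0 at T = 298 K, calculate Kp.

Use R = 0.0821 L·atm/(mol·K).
K_p = 0.0050

Δn = (moles gaseous products) − (moles gaseous reactants) = -2
T = 298 K; RT = 0.0821 × 298 = 24.4658
Kp = Kc·(RT)^Δn = 3.0 × (24.4658)^-2 = 3.0 × 0.00167063 = 0.0050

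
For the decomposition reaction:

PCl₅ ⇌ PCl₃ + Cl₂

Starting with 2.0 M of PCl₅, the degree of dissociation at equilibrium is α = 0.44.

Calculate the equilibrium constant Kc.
K_c = 0.6914

x = α·[A]₀ = 0.44 × 2.0 = 0.88 M dissociated.
At eq: [PCl₅] = 2.0 − 0.88 = 1.12 M; [PCl₃] = [Cl₂] = x = 0.88 M.
Kc = [PCl₃][Cl₂]/[PCl₅] = (0.88)²/1.12 = 0.6914.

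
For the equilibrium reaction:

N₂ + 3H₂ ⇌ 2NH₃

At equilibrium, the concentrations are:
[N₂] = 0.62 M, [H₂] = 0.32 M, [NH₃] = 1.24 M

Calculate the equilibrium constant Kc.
K_c = 75.6836

Kc = ([NH₃]^2) / ([N₂] × [H₂]^3)
   = ((1.24)^2) / ((0.62)·(0.32)^3)
   = 1.5376 / 0.020316 = 75.6836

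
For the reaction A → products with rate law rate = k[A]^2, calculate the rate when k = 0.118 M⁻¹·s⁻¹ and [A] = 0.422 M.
0.02101 M/s

rate = k·[A]^2 = 0.118·(0.422)^2 = 0.118·0.178084 = 0.02101 M/s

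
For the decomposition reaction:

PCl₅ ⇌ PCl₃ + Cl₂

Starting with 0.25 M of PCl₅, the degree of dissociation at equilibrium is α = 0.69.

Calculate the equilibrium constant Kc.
K_c = 0.3840

x = α·[A]₀ = 0.69 × 0.25 = 0.1725 M dissociated.
At eq: [PCl₅] = 0.25 − 0.1725 = 0.0775 M; [PCl₃] = [Cl₂] = x = 0.1725 M.
Kc = [PCl₃][Cl₂]/[PCl₅] = (0.1725)²/0.0775 = 0.384.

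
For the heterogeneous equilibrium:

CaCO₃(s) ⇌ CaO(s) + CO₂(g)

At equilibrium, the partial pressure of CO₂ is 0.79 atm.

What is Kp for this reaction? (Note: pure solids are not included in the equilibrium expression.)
K_p = 0.79

Solids (CaCO₃, CaO) have activity 1 and are excluded.
Kp = P(CO₂) = 0.79.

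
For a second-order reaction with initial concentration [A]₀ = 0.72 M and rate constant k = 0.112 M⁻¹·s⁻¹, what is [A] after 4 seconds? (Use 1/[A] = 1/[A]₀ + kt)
0.5444 M

1/[A] = 1/[A]₀ + k·t = 1/0.72 + (0.112)·(4) = 1.3889 + 0.4480 = 1.8369
[A] = 1/1.8369 = 0.5444 M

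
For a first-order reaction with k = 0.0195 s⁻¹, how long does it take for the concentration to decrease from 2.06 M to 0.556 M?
67.16 s

From ln[A] = ln[A]₀ - k·t: t = ln([A]₀/[A])/k = ln(2.06/0.556)/0.0195 = ln(3.7050)/0.0195 = 1.3097/0.0195 = 67.16 s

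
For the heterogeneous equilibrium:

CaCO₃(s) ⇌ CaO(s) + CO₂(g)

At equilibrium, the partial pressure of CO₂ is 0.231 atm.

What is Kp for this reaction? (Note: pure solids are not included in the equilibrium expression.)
K_p = 0.231

Solids (CaCO₃, CaO) have activity 1 and are excluded.
Kp = P(CO₂) = 0.231.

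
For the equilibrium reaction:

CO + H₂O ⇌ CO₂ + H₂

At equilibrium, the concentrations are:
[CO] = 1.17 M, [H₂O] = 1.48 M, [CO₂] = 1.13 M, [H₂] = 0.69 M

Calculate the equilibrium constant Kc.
K_c = 0.4503

Kc = ([CO₂] × [H₂]) / ([CO] × [H₂O])
   = ((1.13)·(0.69)) / ((1.17)·(1.48))
   = 0.7797 / 1.7316 = 0.4503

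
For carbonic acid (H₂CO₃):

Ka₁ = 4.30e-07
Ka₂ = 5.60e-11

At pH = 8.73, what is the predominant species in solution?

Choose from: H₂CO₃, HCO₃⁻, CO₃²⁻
HCO₃⁻

pKa1 = 6.37, pKa2 = 10.25. Each pKa is the crossover between adjacent species; pH = 8.73 lies in the region where HCO₃⁻ predominates.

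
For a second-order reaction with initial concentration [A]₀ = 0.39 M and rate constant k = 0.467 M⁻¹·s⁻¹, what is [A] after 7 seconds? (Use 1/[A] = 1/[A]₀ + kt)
0.1714 M

1/[A] = 1/[A]₀ + k·t = 1/0.39 + (0.467)·(7) = 2.5641 + 3.2690 = 5.8331
[A] = 1/5.8331 = 0.1714 M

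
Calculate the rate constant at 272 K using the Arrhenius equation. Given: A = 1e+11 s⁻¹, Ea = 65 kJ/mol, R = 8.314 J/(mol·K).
3.29e-02 s⁻¹

k = A·exp(-Ea/(R·T)) = 1e+11·exp(-65000/(8.314·272)) = 1e+11·exp(-28.7432) = 1e+11·3.2886e-13 = 3.29e-02 s⁻¹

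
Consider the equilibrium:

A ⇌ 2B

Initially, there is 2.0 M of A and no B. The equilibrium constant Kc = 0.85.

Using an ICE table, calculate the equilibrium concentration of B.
[B] = 1.109 M

ICE: [A] = 2.0 − x, [B] = 2x.
Kc = (2x)²/(2.0 − x) = 0.85 ⇒ 4x² + 0.85x − 1.7 = 0.
x = (−0.85 + √(0.85² + 4·4·1.7))/(2·4) = (−0.85 + √27.922)/8 = 0.55427.
[B] = 2x = 1.109 M.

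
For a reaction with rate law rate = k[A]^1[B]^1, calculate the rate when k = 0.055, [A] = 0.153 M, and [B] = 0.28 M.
0.002356 M/s

rate = k·[A]^1·[B]^1 = 0.055·(0.153)^1·(0.28)^1 = 0.055·0.153·0.28 = 0.002356 M/s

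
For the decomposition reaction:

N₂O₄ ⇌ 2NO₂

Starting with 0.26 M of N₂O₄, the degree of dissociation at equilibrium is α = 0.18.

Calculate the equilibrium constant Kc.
K_c = 0.0411

x = α·[A]₀ = 0.18 × 0.26 = 0.0468 M dissociated.
At eq: [N₂O₄] = 0.26 − 0.0468 = 0.2132 M; [NO₂] = 2x = 0.0936 M.
Kc = [NO₂]²/[N₂O₄] = (0.0936)²/0.2132 = 0.04109.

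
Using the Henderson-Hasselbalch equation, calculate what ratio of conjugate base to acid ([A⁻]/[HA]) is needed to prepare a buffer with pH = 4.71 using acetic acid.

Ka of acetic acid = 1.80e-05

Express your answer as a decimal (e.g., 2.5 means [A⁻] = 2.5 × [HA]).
[A⁻]/[HA] = 0.923

pKa = −log(1.80e-05) = 4.7447. pH = pKa + log([A⁻]/[HA]). 4.71 = 4.7447 + log(ratio). log(ratio) = 4.71 − 4.7447 = -0.0347. ratio = 10^(-0.0347) = 0.923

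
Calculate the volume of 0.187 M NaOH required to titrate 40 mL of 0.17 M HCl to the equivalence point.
V_{base} = 36.4 mL

At equivalence: moles acid = moles base.
moles HCl = 0.17 M × 0.04 L = 0.0068 mol
V_NaOH = 0.0068 mol ÷ 0.187 M = 0.03636 L = 36.4 mL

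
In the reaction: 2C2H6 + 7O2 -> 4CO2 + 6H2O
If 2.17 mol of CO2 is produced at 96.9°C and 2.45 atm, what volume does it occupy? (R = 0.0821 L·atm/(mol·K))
T = 96.9°C + 273.15 = 370.05 K
V = nRT/P = (2.17 × 0.0821 × 370.05) / 2.45
V = 26.91 L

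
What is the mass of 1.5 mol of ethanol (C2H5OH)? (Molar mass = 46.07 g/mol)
Mass = 1.5 mol × 46.07 g/mol = 69.11 g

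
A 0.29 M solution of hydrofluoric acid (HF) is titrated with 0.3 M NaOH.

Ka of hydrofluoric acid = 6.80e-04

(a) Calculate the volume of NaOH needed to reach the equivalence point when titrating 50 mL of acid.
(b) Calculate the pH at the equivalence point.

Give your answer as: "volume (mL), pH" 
V = 48.3 mL, pH = 8.17

(a) At equivalence: moles acid = moles base.
moles acid = 0.29 × 0.05 = 0.0145 mol; V_NaOH = 0.0145/0.3 = 0.04833 L = 48.3 mL.
(b) At equivalence, all acid → conjugate base A⁻ at [A⁻] = 0.0145/0.09833 = 0.1475 M.
Kb = Kw/Ka = 1.0e-14/6.80e-04 = 1.471e-11; [OH⁻] = √(Kb·[A⁻]) = 1.473e-06; pOH = 5.83; pH = 14 − pOH = 8.17.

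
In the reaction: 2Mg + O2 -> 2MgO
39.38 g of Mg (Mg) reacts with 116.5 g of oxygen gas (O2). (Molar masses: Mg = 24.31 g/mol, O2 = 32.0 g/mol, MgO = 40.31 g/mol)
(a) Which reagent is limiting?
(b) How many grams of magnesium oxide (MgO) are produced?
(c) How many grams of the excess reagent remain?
(a) Mg, (b) 65.3 g, (c) 90.58 g

Moles of Mg = 39.38 g ÷ 24.31 g/mol = 1.61991 mol
Moles of O2 = 116.5 g ÷ 32.0 g/mol = 3.64062 mol
Moles ÷ coefficient: Mg: 1.61991/2 = 0.81, O2: 3.64062/1 = 3.641
(a) Mg has the smaller value, so Mg is the limiting reagent.
(b) Moles of MgO = 1.61991 mol Mg × (2/2) = 1.61991 mol; mass = 1.61991 mol × 40.31 g/mol = 65.3 g
(c) O2 consumed = 1.61991 × (1/2) = 0.809955 mol; remaining = 3.64062 − 0.809955 = 2.83067 mol; mass = 2.83067 mol × 32.0 g/mol = 90.58 g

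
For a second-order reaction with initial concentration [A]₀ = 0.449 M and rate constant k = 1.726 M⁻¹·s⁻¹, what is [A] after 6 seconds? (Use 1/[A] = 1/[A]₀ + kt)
0.0795 M

1/[A] = 1/[A]₀ + k·t = 1/0.449 + (1.726)·(6) = 2.2272 + 10.3560 = 12.5832
[A] = 1/12.5832 = 0.0795 M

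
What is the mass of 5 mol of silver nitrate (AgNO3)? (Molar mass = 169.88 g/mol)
Mass = 5 mol × 169.88 g/mol = 849.4 g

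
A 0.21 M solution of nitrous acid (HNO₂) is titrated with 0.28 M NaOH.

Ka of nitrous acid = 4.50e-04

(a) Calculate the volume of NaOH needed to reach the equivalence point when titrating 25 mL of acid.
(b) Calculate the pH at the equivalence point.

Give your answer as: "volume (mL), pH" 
V = 18.8 mL, pH = 8.21

(a) At equivalence: moles acid = moles base.
moles acid = 0.21 × 0.025 = 0.00525 mol; V_NaOH = 0.00525/0.28 = 0.01875 L = 18.8 mL.
(b) At equivalence, all acid → conjugate base A⁻ at [A⁻] = 0.00525/0.04375 = 0.12 M.
Kb = Kw/Ka = 1.0e-14/4.50e-04 = 2.222e-11; [OH⁻] = √(Kb·[A⁻]) = 1.633e-06; pOH = 5.79; pH = 14 − pOH = 8.21.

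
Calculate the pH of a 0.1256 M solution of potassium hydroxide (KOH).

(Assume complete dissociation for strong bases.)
pH = 13.10

[OH⁻] = 0.1256 M for strong base. pOH = -log[OH⁻] = 0.90, pH = 14 - pOH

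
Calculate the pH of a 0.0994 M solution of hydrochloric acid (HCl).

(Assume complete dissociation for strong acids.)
pH = 1.00

[H⁺] = 0.0994 M for strong acid. pH = -log[H⁺] = -log(0.0994)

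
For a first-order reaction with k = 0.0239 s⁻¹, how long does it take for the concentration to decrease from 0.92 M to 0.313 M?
45.11 s

From ln[A] = ln[A]₀ - k·t: t = ln([A]₀/[A])/k = ln(0.92/0.313)/0.0239 = ln(2.9393)/0.0239 = 1.0782/0.0239 = 45.11 s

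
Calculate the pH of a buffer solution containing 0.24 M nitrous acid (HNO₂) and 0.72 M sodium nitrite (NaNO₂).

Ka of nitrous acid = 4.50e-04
pH = 3.82

pKa = -log(4.50e-04) = 3.35. pH = pKa + log([A⁻]/[HA]) = 3.35 + log(0.72/0.24)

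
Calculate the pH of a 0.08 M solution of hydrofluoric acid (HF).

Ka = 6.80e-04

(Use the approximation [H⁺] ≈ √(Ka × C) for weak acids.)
pH = 2.13

[H⁺] = √(Ka × C) = √(6.80e-04 × 0.08) = 7.3756e-03. pH = -log(7.3756e-03)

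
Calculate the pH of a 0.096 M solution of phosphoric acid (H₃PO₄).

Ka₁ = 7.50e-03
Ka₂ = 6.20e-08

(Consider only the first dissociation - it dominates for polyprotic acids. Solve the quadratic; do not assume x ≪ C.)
pH = 1.63

x² + Ka₁·x − Ka₁·C = 0 with Ka₁ = 7.50e-03, C = 0.096.
x = (−Ka₁ + √(Ka₁² + 4·Ka₁·C))/2 = 2.3344e-02 M, so pH = 1.63.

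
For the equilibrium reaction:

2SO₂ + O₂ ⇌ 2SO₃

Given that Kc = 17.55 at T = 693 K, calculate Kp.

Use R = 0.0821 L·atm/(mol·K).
K_p = 0.3085

Δn = (moles gaseous products) − (moles gaseous reactants) = -1
T = 693 K; RT = 0.0821 × 693 = 56.8953
Kp = Kc·(RT)^Δn = 17.55 × (56.8953)^-1 = 17.55 × 0.0175761 = 0.3085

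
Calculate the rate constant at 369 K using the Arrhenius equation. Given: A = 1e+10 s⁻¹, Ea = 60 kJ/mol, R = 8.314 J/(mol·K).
3.21e+01 s⁻¹

k = A·exp(-Ea/(R·T)) = 1e+10·exp(-60000/(8.314·369)) = 1e+10·exp(-19.5576) = 1e+10·3.2082e-09 = 3.21e+01 s⁻¹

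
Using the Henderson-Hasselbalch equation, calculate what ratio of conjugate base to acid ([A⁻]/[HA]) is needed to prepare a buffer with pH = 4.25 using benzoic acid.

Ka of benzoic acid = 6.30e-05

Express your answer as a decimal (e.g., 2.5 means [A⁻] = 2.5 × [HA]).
[A⁻]/[HA] = 1.120

pKa = −log(6.30e-05) = 4.2007. pH = pKa + log([A⁻]/[HA]). 4.25 = 4.2007 + log(ratio). log(ratio) = 4.25 − 4.2007 = 0.0493. ratio = 10^(0.0493) = 1.120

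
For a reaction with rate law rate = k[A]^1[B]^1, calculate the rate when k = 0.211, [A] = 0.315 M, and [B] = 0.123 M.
0.008175 M/s

rate = k·[A]^1·[B]^1 = 0.211·(0.315)^1·(0.123)^1 = 0.211·0.315·0.123 = 0.008175 M/s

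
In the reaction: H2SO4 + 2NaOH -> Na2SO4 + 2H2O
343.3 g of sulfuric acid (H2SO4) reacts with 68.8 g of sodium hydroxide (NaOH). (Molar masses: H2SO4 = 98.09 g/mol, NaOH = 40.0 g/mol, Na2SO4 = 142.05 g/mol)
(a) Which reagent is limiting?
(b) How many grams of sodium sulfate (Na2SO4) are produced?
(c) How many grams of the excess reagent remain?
(a) NaOH, (b) 122.2 g, (c) 258.9 g

Moles of H2SO4 = 343.3 g ÷ 98.09 g/mol = 3.49985 mol
Moles of NaOH = 68.8 g ÷ 40.0 g/mol = 1.72 mol
Moles ÷ coefficient: H2SO4: 3.49985/1 = 3.5, NaOH: 1.72/2 = 0.86
(a) NaOH has the smaller value, so NaOH is the limiting reagent.
(b) Moles of Na2SO4 = 1.72 mol NaOH × (1/2) = 0.86 mol; mass = 0.86 mol × 142.05 g/mol = 122.2 g
(c) H2SO4 consumed = 1.72 × (1/2) = 0.86 mol; remaining = 3.49985 − 0.86 = 2.63985 mol; mass = 2.63985 mol × 98.09 g/mol = 258.9 g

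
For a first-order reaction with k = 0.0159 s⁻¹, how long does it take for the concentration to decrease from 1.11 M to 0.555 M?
43.59 s

From ln[A] = ln[A]₀ - k·t: t = ln([A]₀/[A])/k = ln(1.11/0.555)/0.0159 = ln(2.0000)/0.0159 = 0.6931/0.0159 = 43.59 s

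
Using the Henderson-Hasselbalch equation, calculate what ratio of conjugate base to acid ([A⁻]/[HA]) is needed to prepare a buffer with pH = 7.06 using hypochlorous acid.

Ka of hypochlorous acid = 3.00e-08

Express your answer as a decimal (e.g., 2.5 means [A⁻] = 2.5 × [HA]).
[A⁻]/[HA] = 0.344

pKa = −log(3.00e-08) = 7.5229. pH = pKa + log([A⁻]/[HA]). 7.06 = 7.5229 + log(ratio). log(ratio) = 7.06 − 7.5229 = -0.4629. ratio = 10^(-0.4629) = 0.344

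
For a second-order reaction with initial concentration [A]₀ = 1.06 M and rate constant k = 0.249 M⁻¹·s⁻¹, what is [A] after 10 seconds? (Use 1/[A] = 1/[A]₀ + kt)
0.2913 M

1/[A] = 1/[A]₀ + k·t = 1/1.06 + (0.249)·(10) = 0.9434 + 2.4900 = 3.4334
[A] = 1/3.4334 = 0.2913 M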